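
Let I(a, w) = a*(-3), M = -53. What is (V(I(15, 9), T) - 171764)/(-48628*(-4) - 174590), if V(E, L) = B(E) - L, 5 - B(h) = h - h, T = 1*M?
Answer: -85853/9961 ≈ -8.6189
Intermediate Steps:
I(a, w) = -3*a
T = -53 (T = 1*(-53) = -53)
B(h) = 5 (B(h) = 5 - (h - h) = 5 - 1*0 = 5 + 0 = 5)
V(E, L) = 5 - L
(V(I(15, 9), T) - 171764)/(-48628*(-4) - 174590) = ((5 - 1*(-53)) - 171764)/(-48628*(-4) - 174590) = ((5 + 53) - 171764)/(194512 - 174590) = (58 - 171764)/19922 = -171706*1/19922 = -85853/9961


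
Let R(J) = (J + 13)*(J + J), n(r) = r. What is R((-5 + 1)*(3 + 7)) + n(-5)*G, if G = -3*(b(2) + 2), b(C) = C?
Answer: 2220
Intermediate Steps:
R(J) = 2*J*(13 + J) (R(J) = (13 + J)*(2*J) = 2*J*(13 + J))
G = -12 (G = -3*(2 + 2) = -3*4 = -12)
R((-5 + 1)*(3 + 7)) + n(-5)*G = 2*((-5 + 1)*(3 + 7))*(13 + (-5 + 1)*(3 + 7)) - 5*(-12) = 2*(-4*10)*(13 - 4*10) + 60 = 2*(-40)*(13 - 40) + 60 = 2*(-40)*(-27) + 60 = 2160 + 60 = 2220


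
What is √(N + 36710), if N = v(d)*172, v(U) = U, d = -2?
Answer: √36366 ≈ 190.70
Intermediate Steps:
N = -344 (N = -2*172 = -344)
√(N + 36710) = √(-344 + 36710) = √36366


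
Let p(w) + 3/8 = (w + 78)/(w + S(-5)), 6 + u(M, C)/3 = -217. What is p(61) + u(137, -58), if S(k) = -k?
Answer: -176159/264 ≈ -667.27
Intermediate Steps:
u(M, C) = -669 (u(M, C) = -18 + 3*(-217) = -18 - 651 = -669)
p(w) = -3/8 + (78 + w)/(5 + w) (p(w) = -3/8 + (w + 78)/(w - 1*(-5)) = -3/8 + (78 + w)/(w + 5) = -3/8 + (78 + w)/(5 + w))
p(61) + u(137, -58) = (609 + 5*61)/(8*(5 + 61)) - 669 = (⅛)*(609 + 305)/66 - 669 = (⅛)*(1/66)*914 - 669 = 457/264 - 669 = -176159/264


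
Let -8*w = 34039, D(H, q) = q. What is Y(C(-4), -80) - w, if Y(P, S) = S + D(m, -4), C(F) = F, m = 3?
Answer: 33367/8 ≈ 4170.9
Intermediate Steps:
w = -34039/8 (w = -⅛*34039 = -34039/8 ≈ -4254.9)
Y(P, S) = -4 + S (Y(P, S) = S - 4 = -4 + S)
Y(C(-4), -80) - w = (-4 - 80) - 1*(-34039/8) = -84 + 34039/8 = 33367/8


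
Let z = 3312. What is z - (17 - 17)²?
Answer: 3312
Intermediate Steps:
z - (17 - 17)² = 3312 - (17 - 17)² = 3312 - 1*0² = 3312 - 1*0 = 3312 + 0 = 3312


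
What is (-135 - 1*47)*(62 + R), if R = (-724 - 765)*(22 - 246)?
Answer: -60714836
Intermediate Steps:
R = 333536 (R = -1489*(-224) = 333536)
(-135 - 1*47)*(62 + R) = (-135 - 1*47)*(62 + 333536) = (-135 - 47)*333598 = -182*333598 = -60714836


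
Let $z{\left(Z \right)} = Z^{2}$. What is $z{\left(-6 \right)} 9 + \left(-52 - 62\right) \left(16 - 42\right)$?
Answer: $3288$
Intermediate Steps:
$z{\left(-6 \right)} 9 + \left(-52 - 62\right) \left(16 - 42\right) = \left(-6\right)^{2} \cdot 9 + \left(-52 - 62\right) \left(16 - 42\right) = 36 \cdot 9 + \left(-52 - 62\right) \left(-26\right) = 324 - -2964 = 324 + 2964 = 3288$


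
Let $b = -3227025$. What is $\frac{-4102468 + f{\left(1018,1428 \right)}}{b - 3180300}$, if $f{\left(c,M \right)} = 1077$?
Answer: $\frac{4101391}{6407325} \approx 0.64011$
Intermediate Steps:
$\frac{-4102468 + f{\left(1018,1428 \right)}}{b - 3180300} = \frac{-4102468 + 1077}{-3227025 - 3180300} = - \frac{4101391}{-6407325} = \left(-4101391\right) \left(- \frac{1}{6407325}\right) = \frac{4101391}{6407325}$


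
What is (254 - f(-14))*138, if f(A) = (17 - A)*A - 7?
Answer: 95910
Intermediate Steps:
f(A) = -7 + A*(17 - A) (f(A) = A*(17 - A) - 7 = -7 + A*(17 - A))
(254 - f(-14))*138 = (254 - (-7 - 1*(-14)² + 17*(-14)))*138 = (254 - (-7 - 1*196 - 238))*138 = (254 - (-7 - 196 - 238))*138 = (254 - 1*(-441))*138 = (254 + 441)*138 = 695*138 = 95910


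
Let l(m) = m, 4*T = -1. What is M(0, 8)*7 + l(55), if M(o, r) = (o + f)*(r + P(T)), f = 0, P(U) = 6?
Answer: 55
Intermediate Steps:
T = -1/4 (T = (1/4)*(-1) = -1/4 ≈ -0.25000)
M(o, r) = o*(6 + r) (M(o, r) = (o + 0)*(r + 6) = o*(6 + r))
M(0, 8)*7 + l(55) = (0*(6 + 8))*7 + 55 = (0*14)*7 + 55 = 0*7 + 55 = 0 + 55 = 55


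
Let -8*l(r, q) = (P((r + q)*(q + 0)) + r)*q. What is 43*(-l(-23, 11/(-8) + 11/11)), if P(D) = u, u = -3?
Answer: 1677/32 ≈ 52.406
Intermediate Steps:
P(D) = -3
l(r, q) = -q*(-3 + r)/8 (l(r, q) = -(-3 + r)*q/8 = -q*(-3 + r)/8)
43*(-l(-23, 11/(-8) + 11/11)) = 43*(-(11/(-8) + 11/11)*(3 - 1*(-23))/8) = 43*(-(11*(-⅛) + 11*(1/11))*(3 + 23)/8) = 43*(-(-11/8 + 1)*26/8) = 43*(-(-3)*26/(8*8)) = 43*(-1*(-39/32)) = 43*(39/32) = 1677/32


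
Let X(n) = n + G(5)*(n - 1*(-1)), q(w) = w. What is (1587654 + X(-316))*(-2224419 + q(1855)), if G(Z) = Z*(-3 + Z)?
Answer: -3520959218032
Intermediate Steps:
X(n) = 10 + 11*n (X(n) = n + (5*(-3 + 5))*(n - 1*(-1)) = n + (5*2)*(n + 1) = n + 10*(1 + n) = n + (10 + 10*n) = 10 + 11*n)
(1587654 + X(-316))*(-2224419 + q(1855)) = (1587654 + (10 + 11*(-316)))*(-2224419 + 1855) = (1587654 + (10 - 3476))*(-2222564) = (1587654 - 3466)*(-2222564) = 1584188*(-2222564) = -3520959218032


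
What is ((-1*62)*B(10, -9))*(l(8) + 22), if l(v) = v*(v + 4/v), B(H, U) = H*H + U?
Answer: -507780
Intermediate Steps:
B(H, U) = U + H² (B(H, U) = H² + U = U + H²)
((-1*62)*B(10, -9))*(l(8) + 22) = ((-1*62)*(-9 + 10²))*((4 + 8²) + 22) = (-62*(-9 + 100))*((4 + 64) + 22) = (-62*91)*(68 + 22) = -5642*90 = -507780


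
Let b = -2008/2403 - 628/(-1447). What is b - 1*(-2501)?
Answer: 8694933149/3477141 ≈ 2500.6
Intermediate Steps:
b = -1396492/3477141 (b = -2008*1/2403 - 628*(-1/1447) = -2008/2403 + 628/1447 = -1396492/3477141 ≈ -0.40162)
b - 1*(-2501) = -1396492/3477141 - 1*(-2501) = -1396492/3477141 + 2501 = 8694933149/3477141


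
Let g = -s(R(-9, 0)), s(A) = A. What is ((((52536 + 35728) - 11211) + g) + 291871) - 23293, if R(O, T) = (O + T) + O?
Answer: 345649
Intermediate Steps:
R(O, T) = T + 2*O
g = 18 (g = -(0 + 2*(-9)) = -(0 - 18) = -1*(-18) = 18)
((((52536 + 35728) - 11211) + g) + 291871) - 23293 = ((((52536 + 35728) - 11211) + 18) + 291871) - 23293 = (((88264 - 11211) + 18) + 291871) - 23293 = ((77053 + 18) + 291871) - 23293 = (77071 + 291871) - 23293 = 368942 - 23293 = 345649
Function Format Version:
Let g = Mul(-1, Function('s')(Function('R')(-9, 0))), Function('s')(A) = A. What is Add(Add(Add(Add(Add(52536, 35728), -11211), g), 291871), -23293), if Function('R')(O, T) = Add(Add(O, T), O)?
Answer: 345649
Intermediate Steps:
Function('R')(O, T) = Add(T, Mul(2, O))
g = 18 (g = Mul(-1, Add(0, Mul(2, -9))) = Mul(-1, Add(0, -18)) = Mul(-1, -18) = 18)
Add(Add(Add(Add(Add(52536, 35728), -11211), g), 291871), -23293) = Add(Add(Add(Add(Add(52536, 35728), -11211), 18), 291871), -23293) = Add(Add(Add(Add(88264, -11211), 18), 291871), -23293) = Add(Add(Add(77053, 18), 291871), -23293) = Add(Add(77071, 291871), -23293) = Add(368942, -23293) = 345649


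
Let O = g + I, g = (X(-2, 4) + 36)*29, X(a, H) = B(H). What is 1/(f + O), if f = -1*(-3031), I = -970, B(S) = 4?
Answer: 1/3221 ≈ 0.00031046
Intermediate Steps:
X(a, H) = 4
g = 1160 (g = (4 + 36)*29 = 40*29 = 1160)
O = 190 (O = 1160 - 970 = 190)
f = 3031
1/(f + O) = 1/(3031 + 190) = 1/3221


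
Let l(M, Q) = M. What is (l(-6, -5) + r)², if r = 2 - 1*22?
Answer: 676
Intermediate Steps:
r = -20 (r = 2 - 22 = -20)
(l(-6, -5) + r)² = (-6 - 20)² = (-26)² = 676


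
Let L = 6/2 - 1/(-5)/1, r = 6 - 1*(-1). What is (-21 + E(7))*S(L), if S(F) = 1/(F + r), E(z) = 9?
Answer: -20/17 ≈ -1.1765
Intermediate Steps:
r = 7 (r = 6 + 1 = 7)
L = 16/5 (L = 6*(½) - 1*(-⅕)*1 = 3 + (⅕)*1 = 3 + ⅕ = 16/5 ≈ 3.2000)
S(F) = 1/(7 + F) (S(F) = 1/(F + 7) = 1/(7 + F))
(-21 + E(7))*S(L) = (-21 + 9)/(7 + 16/5) = -12/51/5 = -12*5/51 = -20/17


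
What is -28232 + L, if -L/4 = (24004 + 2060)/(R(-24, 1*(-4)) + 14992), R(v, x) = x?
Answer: -35270456/1249 ≈ -28239.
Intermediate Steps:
L = -8688/1249 (L = -4*(24004 + 2060)/(1*(-4) + 14992) = -104256/(-4 + 14992) = -104256/14988 = -4*2172/1249 = -8688/1249 ≈ -6.9560)
-28232 + L = -28232 - 8688/1249 = -35270456/1249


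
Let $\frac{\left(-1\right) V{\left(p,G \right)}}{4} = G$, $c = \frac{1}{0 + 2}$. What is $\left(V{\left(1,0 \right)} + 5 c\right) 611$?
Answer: $\frac{3055}{2} \approx 1527.5$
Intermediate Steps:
$c = \frac{1}{2} \approx 0.5$
$V{\left(p,G \right)} = - 4 G$
$\left(V{\left(1,0 \right)} + 5 c\right) 611 = \left(\left(-4\right) 0 + 5 \cdot \frac{1}{2}\right) 611 = \left(0 + \frac{5}{2}\right) 611 = \frac{5}{2} \cdot 611 = \frac{3055}{2}$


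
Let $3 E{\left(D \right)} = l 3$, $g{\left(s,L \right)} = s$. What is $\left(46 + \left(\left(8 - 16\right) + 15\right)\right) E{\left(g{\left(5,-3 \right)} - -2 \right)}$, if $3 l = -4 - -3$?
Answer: $- \frac{53}{3} \approx -17.667$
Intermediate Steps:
$l = - \frac{1}{3}$ ($l = \frac{-4 - -3}{3} = \frac{-4 + 3}{3} = \frac{1}{3} \left(-1\right) = - \frac{1}{3} \approx -0.33333$)
$E{\left(D \right)} = - \frac{1}{3}$ ($E{\left(D \right)} = \frac{\left(- \frac{1}{3}\right) 3}{3} = \frac{1}{3} \left(-1\right) = - \frac{1}{3}$)
$\left(46 + \left(\left(8 - 16\right) + 15\right)\right) E{\left(g{\left(5,-3 \right)} - -2 \right)} = \left(46 + \left(\left(8 - 16\right) + 15\right)\right) \left(- \frac{1}{3}\right) = \left(46 + \left(-8 + 15\right)\right) \left(- \frac{1}{3}\right) = \left(46 + 7\right) \left(- \frac{1}{3}\right) = 53 \left(- \frac{1}{3}\right) = - \frac{53}{3}$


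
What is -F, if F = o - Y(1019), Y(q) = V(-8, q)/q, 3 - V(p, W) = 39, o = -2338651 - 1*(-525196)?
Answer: 1847910609/1019 ≈ 1.8135e+6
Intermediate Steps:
o = -1813455 (o = -2338651 + 525196 = -1813455)
V(p, W) = -36 (V(p, W) = 3 - 1*39 = 3 - 39 = -36)
Y(q) = -36/q
F = -1847910609/1019 (F = -1813455 - (-36)/1019 = -1813455 - 1*(-36/1019) = -1813455 + 36/1019 = -1847910609/1019 ≈ -1.8135e+6)
-F = -1*(-1847910609/1019) = 1847910609/1019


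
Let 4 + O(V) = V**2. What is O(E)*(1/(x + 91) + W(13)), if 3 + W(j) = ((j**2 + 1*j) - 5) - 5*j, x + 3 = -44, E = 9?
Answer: 33579/4 ≈ 8394.8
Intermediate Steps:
x = -47 (x = -3 - 44 = -47)
O(V) = -4 + V**2
W(j) = -8 + j**2 - 4*j (W(j) = -3 + (((j**2 + 1*j) - 5) - 5*j) = -3 + (((j**2 + j) - 5) - 5*j) = -3 + (((j + j**2) - 5) - 5*j) = -3 + ((-5 + j + j**2) - 5*j) = -3 + (-5 + j**2 - 4*j) = -8 + j**2 - 4*j)
O(E)*(1/(x + 91) + W(13)) = (-4 + 9**2)*(1/(-47 + 91) + (-8 + 13**2 - 4*13)) = (-4 + 81)*(1/44 + (-8 + 169 - 52)) = 77*(1/44 + 109) = 77*(4797/44) = 33579/4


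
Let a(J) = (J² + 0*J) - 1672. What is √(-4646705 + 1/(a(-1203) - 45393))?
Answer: I*√569338465488042171/350036 ≈ 2155.6*I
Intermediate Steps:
a(J) = -1672 + J² (a(J) = (J² + 0) - 1672 = J² - 1672 = -1672 + J²)
√(-4646705 + 1/(a(-1203) - 45393)) = √(-4646705 + 1/((-1672 + (-1203)²) - 45393)) = √(-4646705 + 1/((-1672 + 1447209) - 45393)) = √(-4646705 + 1/(1445537 - 45393)) = √(-4646705 + 1/1400144) = √(-6506056125519/1400144) = I*√569338465488042171/350036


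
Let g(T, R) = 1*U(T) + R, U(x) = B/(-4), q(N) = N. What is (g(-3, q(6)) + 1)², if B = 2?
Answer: 169/4 ≈ 42.250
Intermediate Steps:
U(x) = -½ (U(x) = 2/(-4) = 2*(-¼) = -½)
g(T, R) = -½ + R (g(T, R) = 1*(-½) + R = -½ + R)
(g(-3, q(6)) + 1)² = ((-½ + 6) + 1)² = (11/2 + 1)² = (13/2)² = 169/4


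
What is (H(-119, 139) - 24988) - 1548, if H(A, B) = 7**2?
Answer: -26487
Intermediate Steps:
H(A, B) = 49
(H(-119, 139) - 24988) - 1548 = (49 - 24988) - 1548 = -24939 - 1548 = -26487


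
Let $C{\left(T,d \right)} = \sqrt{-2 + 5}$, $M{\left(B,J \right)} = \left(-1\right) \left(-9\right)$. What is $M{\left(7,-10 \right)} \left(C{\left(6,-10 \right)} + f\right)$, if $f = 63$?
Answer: $567 + 9 \sqrt{3} \approx 582.59$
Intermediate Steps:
$M{\left(B,J \right)} = 9$
$C{\left(T,d \right)} = \sqrt{3}$
$M{\left(7,-10 \right)} \left(C{\left(6,-10 \right)} + f\right) = 9 \left(\sqrt{3} + 63\right) = 9 \left(63 + \sqrt{3}\right) = 567 + 9 \sqrt{3}$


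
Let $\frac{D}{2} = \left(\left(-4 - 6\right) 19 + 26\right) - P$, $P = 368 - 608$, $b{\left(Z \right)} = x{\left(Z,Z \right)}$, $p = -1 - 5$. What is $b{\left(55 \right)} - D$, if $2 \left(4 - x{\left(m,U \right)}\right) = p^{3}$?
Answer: $-40$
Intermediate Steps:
$p = -6$
$x{\left(m,U \right)} = 112$ ($x{\left(m,U \right)} = 4 - \frac{\left(-6\right)^{3}}{2} = 4 - -108 = 4 + 108 = 112$)
$b{\left(Z \right)} = 112$
$P = -240$
$D = 152$ ($D = 2 \left(\left(\left(-4 - 6\right) 19 + 26\right) - -240\right) = 2 \left(\left(\left(-4 - 6\right) 19 + 26\right) + 240\right) = 2 \left(\left(\left(-10\right) 19 + 26\right) + 240\right) = 2 \left(\left(-190 + 26\right) + 240\right) = 2 \left(-164 + 240\right) = 2 \cdot 76 = 152$)
$b{\left(55 \right)} - D = 112 - 152 = -40$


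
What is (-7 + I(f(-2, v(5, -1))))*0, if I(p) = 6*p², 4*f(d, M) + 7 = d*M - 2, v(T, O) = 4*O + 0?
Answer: 0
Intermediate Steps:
v(T, O) = 4*O
f(d, M) = -9/4 + M*d/4 (f(d, M) = -7/4 + (d*M - 2)/4 = -7/4 + (M*d - 2)/4 = -7/4 + (-2 + M*d)/4 = -7/4 + (-½ + M*d/4) = -9/4 + M*d/4)
(-7 + I(f(-2, v(5, -1))))*0 = (-7 + 6*(-9/4 + (¼)*(4*(-1))*(-2))²)*0 = (-7 + 6*(-9/4 + (¼)*(-4)*(-2))²)*0 = (-7 + 6*(-9/4 + 2)²)*0 = (-7 + 6*(-¼)²)*0 = (-7 + 6*(1/16))*0 = (-7 + 3/8)*0 = -53/8*0 = 0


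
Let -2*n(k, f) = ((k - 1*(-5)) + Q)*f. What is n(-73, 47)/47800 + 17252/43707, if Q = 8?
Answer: 88627247/208919460 ≈ 0.42422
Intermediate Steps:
n(k, f) = -f*(13 + k)/2 (n(k, f) = -((k - 1*(-5)) + 8)*f/2 = -((k + 5) + 8)*f/2 = -((5 + k) + 8)*f/2 = -(13 + k)*f/2 = -f*(13 + k)/2)
n(-73, 47)/47800 + 17252/43707 = -½*47*(13 - 73)/47800 + 17252/43707 = -½*47*(-60)*(1/47800) + 17252*(1/43707) = 1410*(1/47800) + 17252/43707 = 141/4780 + 17252/43707 = 88627247/208919460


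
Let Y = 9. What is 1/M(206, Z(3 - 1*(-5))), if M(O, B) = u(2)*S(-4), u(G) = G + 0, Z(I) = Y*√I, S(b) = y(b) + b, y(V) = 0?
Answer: -⅛ ≈ -0.12500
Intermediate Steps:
S(b) = b (S(b) = 0 + b = b)
Z(I) = 9*√I
u(G) = G
M(O, B) = -8 (M(O, B) = 2*(-4) = -8)
1/M(206, Z(3 - 1*(-5))) = 1/(-8) = -⅛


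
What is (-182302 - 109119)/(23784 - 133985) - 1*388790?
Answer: -3295750413/8477 ≈ -3.8879e+5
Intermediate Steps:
(-182302 - 109119)/(23784 - 133985) - 1*388790 = -291421/(-110201) - 388790 = -291421*(-1/110201) - 388790 = 22417/8477 - 388790 = -3295750413/8477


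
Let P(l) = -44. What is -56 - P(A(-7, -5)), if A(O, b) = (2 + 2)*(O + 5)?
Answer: -12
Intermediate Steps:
A(O, b) = 20 + 4*O (A(O, b) = 4*(5 + O) = 20 + 4*O)
-56 - P(A(-7, -5)) = -56 - 1*(-44) = -56 + 44 = -12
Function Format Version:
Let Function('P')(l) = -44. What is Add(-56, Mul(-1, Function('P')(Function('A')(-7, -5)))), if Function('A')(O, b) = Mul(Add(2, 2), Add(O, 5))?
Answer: -12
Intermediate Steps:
Function('A')(O, b) = Add(20, Mul(4, O)) (Function('A')(O, b) = Mul(4, Add(5, O)) = Add(20, Mul(4, O)))
Add(-56, Mul(-1, Function('P')(Function('A')(-7, -5)))) = Add(-56, Mul(-1, -44)) = Add(-56, 44) = -12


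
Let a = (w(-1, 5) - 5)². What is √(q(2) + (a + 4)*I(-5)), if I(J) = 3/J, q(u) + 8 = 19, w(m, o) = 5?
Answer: √215/5 ≈ 2.9326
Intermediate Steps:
q(u) = 11 (q(u) = -8 + 19 = 11)
a = 0 (a = (5 - 5)² = 0² = 0)
√(q(2) + (a + 4)*I(-5)) = √(11 + (0 + 4)*(3/(-5))) = √(11 + 4*(3*(-⅕))) = √(11 + 4*(-⅗)) = √(11 - 12/5) = √(43/5) = √215/5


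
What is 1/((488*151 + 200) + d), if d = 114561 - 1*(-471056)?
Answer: 1/659505 ≈ 1.5163e-6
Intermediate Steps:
d = 585617 (d = 114561 + 471056 = 585617)
1/((488*151 + 200) + d) = 1/((488*151 + 200) + 585617) = 1/((73688 + 200) + 585617) = 1/(73888 + 585617) = 1/659505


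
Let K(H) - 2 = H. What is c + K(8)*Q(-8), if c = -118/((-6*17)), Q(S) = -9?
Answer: -4531/51 ≈ -88.843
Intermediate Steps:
K(H) = 2 + H
c = 59/51 (c = -118/(-102) = -118*(-1/102) = 59/51 ≈ 1.1569)
c + K(8)*Q(-8) = 59/51 + (2 + 8)*(-9) = 59/51 + 10*(-9) = 59/51 - 90 = -4531/51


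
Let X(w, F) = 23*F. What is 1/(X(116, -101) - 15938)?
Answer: -1/18261 ≈ -5.4762e-5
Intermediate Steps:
1/(X(116, -101) - 15938) = 1/(23*(-101) - 15938) = 1/(-2323 - 15938) = 1/(-18261) = -1/18261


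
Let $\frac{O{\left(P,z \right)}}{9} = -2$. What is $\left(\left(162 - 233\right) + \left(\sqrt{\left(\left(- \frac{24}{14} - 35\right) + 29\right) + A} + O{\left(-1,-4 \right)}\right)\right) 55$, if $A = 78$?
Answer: $-4895 + \frac{110 \sqrt{861}}{7} \approx -4433.9$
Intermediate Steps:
$O{\left(P,z \right)} = -18$ ($O{\left(P,z \right)} = 9 \left(-2\right) = -18$)
$\left(\left(162 - 233\right) + \left(\sqrt{\left(\left(- \frac{24}{14} - 35\right) + 29\right) + A} + O{\left(-1,-4 \right)}\right)\right) 55 = \left(\left(162 - 233\right) - \left(18 - \sqrt{\left(\left(- \frac{24}{14} - 35\right) + 29\right) + 78}\right)\right) 55 = \left(\left(162 - 233\right) - \left(18 - \sqrt{\left(\left(\left(-24\right) \frac{1}{14} - 35\right) + 29\right) + 78}\right)\right) 55 = \left(-71 - \left(18 - \sqrt{\left(\left(- \frac{12}{7} - 35\right) + 29\right) + 78}\right)\right) 55 = \left(-71 - \left(18 - \sqrt{\left(- \frac{257}{7} + 29\right) + 78}\right)\right) 55 = \left(-71 - \left(18 - \sqrt{- \frac{54}{7} + 78}\right)\right) 55 = \left(-71 - \left(18 - \sqrt{\frac{492}{7}}\right)\right) 55 = \left(-71 - \left(18 - \frac{2 \sqrt{861}}{7}\right)\right) 55 = \left(-89 + \frac{2 \sqrt{861}}{7}\right) 55 = -4895 + \frac{110 \sqrt{861}}{7}$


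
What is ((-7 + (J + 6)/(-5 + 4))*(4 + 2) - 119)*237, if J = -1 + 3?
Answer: -49533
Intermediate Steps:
J = 2
((-7 + (J + 6)/(-5 + 4))*(4 + 2) - 119)*237 = ((-7 + (2 + 6)/(-5 + 4))*(4 + 2) - 119)*237 = ((-7 + 8/(-1))*6 - 119)*237 = ((-7 + 8*(-1))*6 - 119)*237 = ((-7 - 8)*6 - 119)*237 = (-15*6 - 119)*237 = (-90 - 119)*237 = -209*237 = -49533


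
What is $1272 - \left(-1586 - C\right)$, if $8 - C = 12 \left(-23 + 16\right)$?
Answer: $2950$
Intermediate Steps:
$C = 92$ ($C = 8 - 12 \left(-23 + 16\right) = 8 - 12 \left(-7\right) = 8 - -84 = 8 + 84 = 92$)
$1272 - \left(-1586 - C\right) = 1272 - \left(-1586 - 92\right) = 1272 - -1678 = 1272 + 1678 = 2950$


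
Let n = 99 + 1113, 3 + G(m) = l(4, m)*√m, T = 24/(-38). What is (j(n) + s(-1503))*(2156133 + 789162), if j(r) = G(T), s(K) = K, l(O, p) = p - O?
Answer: -4435614270 - 518371920*I*√57/361 ≈ -4.4356e+9 - 1.0841e+7*I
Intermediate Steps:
T = -12/19 (T = 24*(-1/38) = -12/19 ≈ -0.63158)
G(m) = -3 + √m*(-4 + m) (G(m) = -3 + (m - 1*4)*√m = -3 + (m - 4)*√m = -3 + (-4 + m)*√m = -3 + √m*(-4 + m))
n = 1212
j(r) = -3 - 176*I*√57/361 (j(r) = -3 + √(-12/19)*(-4 - 12/19) = -3 + (2*I*√57/19)*(-88/19) = -3 - 176*I*√57/361)
(j(n) + s(-1503))*(2156133 + 789162) = ((-3 - 176*I*√57/361) - 1503)*(2156133 + 789162) = (-1506 - 176*I*√57/361)*2945295 = -4435614270 - 518371920*I*√57/361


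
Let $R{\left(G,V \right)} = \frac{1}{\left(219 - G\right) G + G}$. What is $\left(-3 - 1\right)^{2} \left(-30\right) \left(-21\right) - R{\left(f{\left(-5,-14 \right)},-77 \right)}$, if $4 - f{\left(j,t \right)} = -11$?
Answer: $\frac{30995999}{3075} \approx 10080.0$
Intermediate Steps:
$f{\left(j,t \right)} = 15$ ($f{\left(j,t \right)} = 4 - -11 = 4 + 11 = 15$)
$R{\left(G,V \right)} = \frac{1}{G + G \left(219 - G\right)}$ ($R{\left(G,V \right)} = \frac{1}{G \left(219 - G\right) + G} = \frac{1}{G + G \left(219 - G\right)}$)
$\left(-3 - 1\right)^{2} \left(-30\right) \left(-21\right) - R{\left(f{\left(-5,-14 \right)},-77 \right)} = \left(-3 - 1\right)^{2} \left(-30\right) \left(-21\right) - - \frac{1}{15 \left(-220 + 15\right)} = \left(-4\right)^{2} \left(-30\right) \left(-21\right) - \left(-1\right) \frac{1}{15} \frac{1}{-205} = 16 \left(-30\right) \left(-21\right) - \left(-1\right) \frac{1}{15} \left(- \frac{1}{205}\right) = \left(-480\right) \left(-21\right) - \frac{1}{3075} = 10080 - \frac{1}{3075} = \frac{30995999}{3075}$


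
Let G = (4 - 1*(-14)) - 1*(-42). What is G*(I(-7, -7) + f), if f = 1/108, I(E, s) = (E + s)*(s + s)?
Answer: 105845/9 ≈ 11761.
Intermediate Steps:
I(E, s) = 2*s*(E + s) (I(E, s) = (E + s)*(2*s) = 2*s*(E + s))
f = 1/108 ≈ 0.0092593
G = 60 (G = (4 + 14) + 42 = 18 + 42 = 60)
G*(I(-7, -7) + f) = 60*(2*(-7)*(-7 - 7) + 1/108) = 60*(2*(-7)*(-14) + 1/108) = 60*(196 + 1/108) = 60*(21169/108) = 105845/9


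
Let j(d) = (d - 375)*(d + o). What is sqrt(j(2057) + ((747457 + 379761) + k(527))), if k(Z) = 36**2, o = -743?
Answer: sqrt(3338662) ≈ 1827.2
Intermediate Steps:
k(Z) = 1296
j(d) = (-743 + d)*(-375 + d) (j(d) = (d - 375)*(d - 743) = (-375 + d)*(-743 + d) = (-743 + d)*(-375 + d))
sqrt(j(2057) + ((747457 + 379761) + k(527))) = sqrt((278625 + 2057**2 - 1118*2057) + ((747457 + 379761) + 1296)) = sqrt((278625 + 4231249 - 2299726) + (1127218 + 1296)) = sqrt(2210148 + 1128514) = sqrt(3338662)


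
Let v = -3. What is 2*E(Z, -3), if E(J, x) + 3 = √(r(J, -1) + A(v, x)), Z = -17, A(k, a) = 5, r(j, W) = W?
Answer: -2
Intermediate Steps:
E(J, x) = -1 (E(J, x) = -3 + √(-1 + 5) = -3 + √4 = -3 + 2 = -1)
2*E(Z, -3) = 2*(-1) = -2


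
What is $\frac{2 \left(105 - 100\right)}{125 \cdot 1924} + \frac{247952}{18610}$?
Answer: $\frac{596326421}{44757050} \approx 13.324$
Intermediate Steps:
$\frac{2 \left(105 - 100\right)}{125 \cdot 1924} + \frac{247952}{18610} = \frac{2 \cdot 5}{240500} + 247952 \cdot \frac{1}{18610} = 10 \cdot \frac{1}{240500} + \frac{123976}{9305} = \frac{1}{24050} + \frac{123976}{9305} = \frac{596326421}{44757050}$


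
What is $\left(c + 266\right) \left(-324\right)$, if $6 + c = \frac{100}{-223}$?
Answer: $- \frac{18753120}{223} \approx -84095.0$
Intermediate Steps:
$c = - \frac{1438}{223}$ ($c = -6 + \frac{100}{-223} = -6 + 100 \left(- \frac{1}{223}\right) = -6 - \frac{100}{223} = - \frac{1438}{223} \approx -6.4484$)
$\left(c + 266\right) \left(-324\right) = \left(- \frac{1438}{223} + 266\right) \left(-324\right) = \frac{57880}{223} \left(-324\right) = - \frac{18753120}{223}$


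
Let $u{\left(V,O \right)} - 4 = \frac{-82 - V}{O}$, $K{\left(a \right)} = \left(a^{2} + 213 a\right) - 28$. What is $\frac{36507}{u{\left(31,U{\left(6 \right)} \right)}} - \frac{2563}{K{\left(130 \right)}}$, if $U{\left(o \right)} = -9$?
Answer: $\frac{14641042519}{6639738} \approx 2205.1$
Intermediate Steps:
$K{\left(a \right)} = -28 + a^{2} + 213 a$
$u{\left(V,O \right)} = 4 + \frac{-82 - V}{O}$
$\frac{36507}{u{\left(31,U{\left(6 \right)} \right)}} - \frac{2563}{K{\left(130 \right)}} = \frac{36507}{\frac{1}{-9} \left(-82 - 31 + 4 \left(-9\right)\right)} - \frac{2563}{-28 + 130^{2} + 213 \cdot 130} = \frac{36507}{\left(- \frac{1}{9}\right) \left(-82 - 31 - 36\right)} - \frac{2563}{-28 + 16900 + 27690} = \frac{36507}{\left(- \frac{1}{9}\right) \left(-149\right)} - \frac{2563}{44562} = \frac{36507}{\frac{149}{9}} - \frac{2563}{44562} = 36507 \cdot \frac{9}{149} - \frac{2563}{44562} = \frac{328563}{149} - \frac{2563}{44562} = \frac{14641042519}{6639738}$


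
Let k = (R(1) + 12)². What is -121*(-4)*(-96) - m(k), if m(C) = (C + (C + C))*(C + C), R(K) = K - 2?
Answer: -134310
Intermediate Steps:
R(K) = -2 + K
k = 121 (k = ((-2 + 1) + 12)² = (-1 + 12)² = 11² = 121)
m(C) = 6*C² (m(C) = (C + 2*C)*(2*C) = (3*C)*(2*C) = 6*C²)
-121*(-4)*(-96) - m(k) = -121*(-4)*(-96) - 6*121² = 484*(-96) - 6*14641 = -46464 - 1*87846 = -46464 - 87846 = -134310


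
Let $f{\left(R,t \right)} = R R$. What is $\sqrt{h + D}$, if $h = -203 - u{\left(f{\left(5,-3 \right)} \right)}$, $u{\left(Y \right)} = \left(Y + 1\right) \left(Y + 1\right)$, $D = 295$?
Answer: $2 i \sqrt{146} \approx 24.166 i$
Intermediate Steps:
$f{\left(R,t \right)} = R^{2}$
$u{\left(Y \right)} = \left(1 + Y\right)^{2}$ ($u{\left(Y \right)} = \left(1 + Y\right) \left(1 + Y\right) = \left(1 + Y\right)^{2}$)
$h = -879$ ($h = -203 - \left(1 + 5^{2}\right)^{2} = -203 - \left(1 + 25\right)^{2} = -203 - 26^{2} = -203 - 676 = -879$)
$\sqrt{h + D} = \sqrt{-879 + 295} = \sqrt{-584} = 2 i \sqrt{146}$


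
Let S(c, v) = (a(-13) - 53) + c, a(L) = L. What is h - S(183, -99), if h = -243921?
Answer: -244038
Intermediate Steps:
S(c, v) = -66 + c (S(c, v) = (-13 - 53) + c = -66 + c)
h - S(183, -99) = -243921 - (-66 + 183) = -243921 - 1*117 = -243921 - 117 = -244038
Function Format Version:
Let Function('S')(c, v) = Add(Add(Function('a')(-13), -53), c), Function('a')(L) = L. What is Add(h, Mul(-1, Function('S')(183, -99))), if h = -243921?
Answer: -244038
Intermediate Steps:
Function('S')(c, v) = Add(-66, c) (Function('S')(c, v) = Add(Add(-13, -53), c) = Add(-66, c))
Add(h, Mul(-1, Function('S')(183, -99))) = Add(-243921, Mul(-1, Add(-66, 183))) = Add(-243921, Mul(-1, 117)) = Add(-243921, -117) = -244038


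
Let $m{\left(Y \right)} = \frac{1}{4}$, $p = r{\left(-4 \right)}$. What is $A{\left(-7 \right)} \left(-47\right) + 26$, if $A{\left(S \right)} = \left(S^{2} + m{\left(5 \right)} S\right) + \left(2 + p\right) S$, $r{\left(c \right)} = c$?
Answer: $- \frac{11411}{4} \approx -2852.8$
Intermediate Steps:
$p = -4$
$m{\left(Y \right)} = \frac{1}{4}$
$A{\left(S \right)} = S^{2} - \frac{7 S}{4}$ ($A{\left(S \right)} = \left(S^{2} + \frac{S}{4}\right) + \left(2 - 4\right) S = \left(S^{2} + \frac{S}{4}\right) - 2 S = S^{2} - \frac{7 S}{4}$)
$A{\left(-7 \right)} \left(-47\right) + 26 = \frac{1}{4} \left(-7\right) \left(-7 + 4 \left(-7\right)\right) \left(-47\right) + 26 = \frac{1}{4} \left(-7\right) \left(-7 - 28\right) \left(-47\right) + 26 = \frac{1}{4} \left(-7\right) \left(-35\right) \left(-47\right) + 26 = \frac{245}{4} \left(-47\right) + 26 = - \frac{11515}{4} + 26 = - \frac{11411}{4}$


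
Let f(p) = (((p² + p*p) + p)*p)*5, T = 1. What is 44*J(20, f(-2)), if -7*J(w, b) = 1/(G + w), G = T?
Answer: -44/147 ≈ -0.29932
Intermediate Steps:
f(p) = 5*p*(p + 2*p²) (f(p) = (((p² + p²) + p)*p)*5 = ((2*p² + p)*p)*5 = ((p + 2*p²)*p)*5 = (p*(p + 2*p²))*5 = 5*p*(p + 2*p²))
G = 1
J(w, b) = -1/(7*(1 + w))
44*J(20, f(-2)) = 44*(-1/(7 + 7*20)) = 44*(-1/(7 + 140)) = 44*(-1/147) = -44/147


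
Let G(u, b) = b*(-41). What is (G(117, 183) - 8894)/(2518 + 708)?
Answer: -16397/3226 ≈ -5.0828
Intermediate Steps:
G(u, b) = -41*b
(G(117, 183) - 8894)/(2518 + 708) = (-41*183 - 8894)/(2518 + 708) = (-7503 - 8894)/3226 = -16397*1/3226 = -16397/3226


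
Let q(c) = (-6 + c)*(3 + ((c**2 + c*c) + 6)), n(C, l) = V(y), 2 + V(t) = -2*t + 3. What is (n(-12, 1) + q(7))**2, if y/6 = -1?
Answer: 14400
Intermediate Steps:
y = -6 (y = 6*(-1) = -6)
V(t) = 1 - 2*t (V(t) = -2 + (-2*t + 3) = -2 + (3 - 2*t) = 1 - 2*t)
n(C, l) = 13 (n(C, l) = 1 - 2*(-6) = 1 + 12 = 13)
q(c) = (-6 + c)*(9 + 2*c**2) (q(c) = (-6 + c)*(3 + ((c**2 + c**2) + 6)) = (-6 + c)*(3 + (2*c**2 + 6)) = (-6 + c)*(3 + (6 + 2*c**2)) = (-6 + c)*(9 + 2*c**2))
(n(-12, 1) + q(7))**2 = (13 + (-54 - 12*7**2 + 2*7**3 + 9*7))**2 = (13 + (-54 - 12*49 + 2*343 + 63))**2 = (13 + (-54 - 588 + 686 + 63))**2 = (13 + 107)**2 = 120**2 = 14400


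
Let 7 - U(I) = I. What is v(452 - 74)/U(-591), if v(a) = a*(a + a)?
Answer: 142884/299 ≈ 477.87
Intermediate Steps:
U(I) = 7 - I
v(a) = 2*a**2 (v(a) = a*(2*a) = 2*a**2)
v(452 - 74)/U(-591) = (2*(452 - 74)**2)/(7 - 1*(-591)) = (2*378**2)/(7 + 591) = (2*142884)/598 = 285768*(1/598) = 142884/299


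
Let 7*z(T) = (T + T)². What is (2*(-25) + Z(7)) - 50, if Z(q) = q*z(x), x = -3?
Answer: -64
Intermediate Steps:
z(T) = 4*T²/7 (z(T) = (T + T)²/7 = (2*T)²/7 = (4*T²)/7 = 4*T²/7)
Z(q) = 36*q/7 (Z(q) = q*((4/7)*(-3)²) = q*((4/7)*9) = q*(36/7) = 36*q/7)
(2*(-25) + Z(7)) - 50 = (2*(-25) + (36/7)*7) - 50 = (-50 + 36) - 50 = -14 - 50 = -64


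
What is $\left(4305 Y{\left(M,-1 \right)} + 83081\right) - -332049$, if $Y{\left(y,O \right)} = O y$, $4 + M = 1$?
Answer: $428045$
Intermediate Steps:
$M = -3$ ($M = -4 + 1 = -3$)
$\left(4305 Y{\left(M,-1 \right)} + 83081\right) - -332049 = \left(4305 \left(\left(-1\right) \left(-3\right)\right) + 83081\right) - -332049 = \left(4305 \cdot 3 + 83081\right) + 332049 = \left(12915 + 83081\right) + 332049 = 95996 + 332049 = 428045$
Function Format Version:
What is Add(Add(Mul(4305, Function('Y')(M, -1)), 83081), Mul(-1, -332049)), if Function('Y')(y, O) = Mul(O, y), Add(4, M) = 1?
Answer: 428045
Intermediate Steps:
M = -3 (M = Add(-4, 1) = -3)
Add(Add(Mul(4305, Function('Y')(M, -1)), 83081), Mul(-1, -332049)) = Add(Add(Mul(4305, Mul(-1, -3)), 83081), Mul(-1, -332049)) = Add(Add(Mul(4305, 3), 83081), 332049) = Add(Add(12915, 83081), 332049) = Add(95996, 332049) = 428045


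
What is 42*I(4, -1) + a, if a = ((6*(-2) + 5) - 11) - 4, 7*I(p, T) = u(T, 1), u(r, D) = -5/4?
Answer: -59/2 ≈ -29.500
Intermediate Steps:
u(r, D) = -5/4 (u(r, D) = -5*¼ = -5/4)
I(p, T) = -5/28 (I(p, T) = (⅐)*(-5/4) = -5/28)
a = -22 (a = ((-12 + 5) - 11) - 4 = (-7 - 11) - 4 = -18 - 4 = -22)
42*I(4, -1) + a = 42*(-5/28) - 22 = -15/2 - 22 = -59/2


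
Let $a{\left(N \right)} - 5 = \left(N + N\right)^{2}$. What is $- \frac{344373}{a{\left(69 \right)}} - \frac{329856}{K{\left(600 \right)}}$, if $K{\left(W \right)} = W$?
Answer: $- \frac{270418781}{476225} \approx -567.84$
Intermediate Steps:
$a{\left(N \right)} = 5 + 4 N^{2}$ ($a{\left(N \right)} = 5 + \left(N + N\right)^{2} = 5 + \left(2 N\right)^{2} = 5 + 4 N^{2}$)
$- \frac{344373}{a{\left(69 \right)}} - \frac{329856}{K{\left(600 \right)}} = - \frac{344373}{5 + 4 \cdot 69^{2}} - \frac{329856}{600} = - \frac{344373}{5 + 4 \cdot 4761} - \frac{13744}{25} = - \frac{344373}{5 + 19044} - \frac{13744}{25} = - \frac{344373}{19049} - \frac{13744}{25} = - \frac{270418781}{476225}$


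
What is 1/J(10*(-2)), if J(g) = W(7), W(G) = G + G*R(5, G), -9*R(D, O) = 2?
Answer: 9/49 ≈ 0.18367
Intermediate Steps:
R(D, O) = -2/9 (R(D, O) = -⅑*2 = -2/9)
W(G) = 7*G/9 (W(G) = G + G*(-2/9) = G - 2*G/9 = 7*G/9)
J(g) = 49/9 (J(g) = (7/9)*7 = 49/9)
1/J(10*(-2)) = 1/(49/9) = 9/49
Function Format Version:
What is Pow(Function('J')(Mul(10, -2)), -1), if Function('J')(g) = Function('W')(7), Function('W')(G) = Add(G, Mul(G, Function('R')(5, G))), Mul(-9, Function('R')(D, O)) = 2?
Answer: Rational(9, 49) ≈ 0.18367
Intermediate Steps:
Function('R')(D, O) = Rational(-2, 9) (Function('R')(D, O) = Mul(Rational(-1, 9), 2) = Rational(-2, 9))
Function('W')(G) = Mul(Rational(7, 9), G) (Function('W')(G) = Add(G, Mul(G, Rational(-2, 9))) = Add(G, Mul(Rational(-2, 9), G)) = Mul(Rational(7, 9), G))
Function('J')(g) = Rational(49, 9) (Function('J')(g) = Mul(Rational(7, 9), 7) = Rational(49, 9))
Pow(Function('J')(Mul(10, -2)), -1) = Pow(Rational(49, 9), -1) = Rational(9, 49)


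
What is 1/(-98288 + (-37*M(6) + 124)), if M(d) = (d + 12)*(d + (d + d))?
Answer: -1/110152 ≈ -9.0784e-6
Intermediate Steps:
M(d) = 3*d*(12 + d) (M(d) = (12 + d)*(d + 2*d) = (12 + d)*(3*d) = 3*d*(12 + d))
1/(-98288 + (-37*M(6) + 124)) = 1/(-98288 + (-111*6*(12 + 6) + 124)) = 1/(-98288 + (-111*6*18 + 124)) = 1/(-98288 + (-37*324 + 124)) = 1/(-98288 + (-11988 + 124)) = 1/(-98288 - 11864) = 1/(-110152) = -1/110152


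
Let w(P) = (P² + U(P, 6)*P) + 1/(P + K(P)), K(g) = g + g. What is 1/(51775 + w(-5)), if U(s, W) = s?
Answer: 15/777374 ≈ 1.9296e-5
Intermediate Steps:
K(g) = 2*g
w(P) = 2*P² + 1/(3*P) (w(P) = (P² + P*P) + 1/(P + 2*P) = (P² + P²) + 1/(3*P) = 2*P² + 1/(3*P))
1/(51775 + w(-5)) = 1/(51775 + (⅓)*(1 + 6*(-5)³)/(-5)) = 1/(51775 + (⅓)*(-⅕)*(1 + 6*(-125))) = 1/(51775 + (⅓)*(-⅕)*(1 - 750)) = 1/(51775 + (⅓)*(-⅕)*(-749)) = 1/(51775 + 749/15) = 1/(777374/15) = 15/777374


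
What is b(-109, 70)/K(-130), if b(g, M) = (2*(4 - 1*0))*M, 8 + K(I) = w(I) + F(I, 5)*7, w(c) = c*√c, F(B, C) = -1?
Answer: -336/87889 + 2912*I*√130/87889 ≈ -0.003823 + 0.37777*I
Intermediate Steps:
w(c) = c^(3/2)
K(I) = -15 + I^(3/2) (K(I) = -8 + (I^(3/2) - 1*7) = -8 + (I^(3/2) - 7) = -8 + (-7 + I^(3/2)) = -15 + I^(3/2))
b(g, M) = 8*M (b(g, M) = (2*(4 + 0))*M = (2*4)*M = 8*M)
b(-109, 70)/K(-130) = (8*70)/(-15 + (-130)^(3/2)) = 560/(-15 - 130*I*√130)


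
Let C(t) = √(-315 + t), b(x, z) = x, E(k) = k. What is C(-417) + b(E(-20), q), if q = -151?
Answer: -20 + 2*I*√183 ≈ -20.0 + 27.056*I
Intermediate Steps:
C(-417) + b(E(-20), q) = √(-315 - 417) - 20 = √(-732) - 20 = 2*I*√183 - 20 = -20 + 2*I*√183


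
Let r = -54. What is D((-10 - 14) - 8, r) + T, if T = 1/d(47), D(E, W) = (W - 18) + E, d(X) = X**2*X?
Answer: -10797591/103823 ≈ -104.00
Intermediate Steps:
d(X) = X**3
D(E, W) = -18 + E + W (D(E, W) = (-18 + W) + E = -18 + E + W)
T = 1/103823 (T = 1/(47**3) = 1/103823 ≈ 9.6318e-6)
D((-10 - 14) - 8, r) + T = (-18 + ((-10 - 14) - 8) - 54) + 1/103823 = (-18 + (-24 - 8) - 54) + 1/103823 = (-18 - 32 - 54) + 1/103823 = -104 + 1/103823 = -10797591/103823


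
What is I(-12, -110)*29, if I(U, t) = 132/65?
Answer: 3828/65 ≈ 58.892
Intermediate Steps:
I(U, t) = 132/65 (I(U, t) = 132*(1/65) = 132/65)
I(-12, -110)*29 = (132/65)*29 = 3828/65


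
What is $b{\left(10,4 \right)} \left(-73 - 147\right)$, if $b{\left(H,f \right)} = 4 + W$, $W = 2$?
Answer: $-1320$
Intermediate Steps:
$b{\left(H,f \right)} = 6$ ($b{\left(H,f \right)} = 4 + 2 = 6$)
$b{\left(10,4 \right)} \left(-73 - 147\right) = 6 \left(-73 - 147\right) = 6 \left(-220\right) = -1320$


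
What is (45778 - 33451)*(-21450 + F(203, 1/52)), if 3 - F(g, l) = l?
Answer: -13747625115/52 ≈ -2.6438e+8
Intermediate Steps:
F(g, l) = 3 - l
(45778 - 33451)*(-21450 + F(203, 1/52)) = (45778 - 33451)*(-21450 + (3 - 1/52)) = 12327*(-21450 + (3 - 1*1/52)) = 12327*(-21450 + (3 - 1/52)) = 12327*(-21450 + 155/52) = 12327*(-1115245/52) = -13747625115/52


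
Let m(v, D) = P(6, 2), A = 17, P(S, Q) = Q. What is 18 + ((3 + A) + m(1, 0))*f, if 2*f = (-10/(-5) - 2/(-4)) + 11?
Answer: 333/2 ≈ 166.50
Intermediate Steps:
m(v, D) = 2
f = 27/4 (f = ((-10/(-5) - 2/(-4)) + 11)/2 = ((-10*(-⅕) - 2*(-¼)) + 11)/2 = ((2 + ½) + 11)/2 = (5/2 + 11)/2 = (½)*(27/2) = 27/4 ≈ 6.7500)
18 + ((3 + A) + m(1, 0))*f = 18 + ((3 + 17) + 2)*(27/4) = 18 + (20 + 2)*(27/4) = 18 + 22*(27/4) = 18 + 297/2 = 333/2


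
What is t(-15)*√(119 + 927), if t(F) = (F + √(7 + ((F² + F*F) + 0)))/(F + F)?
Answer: √1046*(15 - √457)/30 ≈ -6.8754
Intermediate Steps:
t(F) = (F + √(7 + 2*F²))/(2*F) (t(F) = (F + √(7 + ((F² + F²) + 0)))/((2*F)) = (F + √(7 + (2*F² + 0)))*(1/(2*F)) = (F + √(7 + 2*F²))*(1/(2*F)) = (F + √(7 + 2*F²))/(2*F))
t(-15)*√(119 + 927) = ((½)*(-15 + √(7 + 2*(-15)²))/(-15))*√(119 + 927) = ((½)*(-1/15)*(-15 + √(7 + 2*225)))*√1046 = ((½)*(-1/15)*(-15 + √(7 + 450)))*√1046 = ((½)*(-1/15)*(-15 + √457))*√1046 = (½ - √457/30)*√1046 = √1046*(½ - √457/30)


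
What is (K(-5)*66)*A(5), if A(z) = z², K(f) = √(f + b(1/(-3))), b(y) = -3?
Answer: 3300*I*√2 ≈ 4666.9*I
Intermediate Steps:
K(f) = √(-3 + f) (K(f) = √(f - 3) = √(-3 + f))
(K(-5)*66)*A(5) = (√(-3 - 5)*66)*5² = (√(-8)*66)*25 = ((2*I*√2)*66)*25 = (132*I*√2)*25 = 3300*I*√2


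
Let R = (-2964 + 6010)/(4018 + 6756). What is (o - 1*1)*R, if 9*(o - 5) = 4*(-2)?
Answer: 42644/48483 ≈ 0.87957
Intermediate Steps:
R = 1523/5387 (R = 3046/10774 = 3046*(1/10774) = 1523/5387 ≈ 0.28272)
o = 37/9 (o = 5 + (4*(-2))/9 = 5 + (1/9)*(-8) = 5 - 8/9 = 37/9 ≈ 4.1111)
(o - 1*1)*R = (37/9 - 1*1)*(1523/5387) = (37/9 - 1)*(1523/5387) = (28/9)*(1523/5387) = 42644/48483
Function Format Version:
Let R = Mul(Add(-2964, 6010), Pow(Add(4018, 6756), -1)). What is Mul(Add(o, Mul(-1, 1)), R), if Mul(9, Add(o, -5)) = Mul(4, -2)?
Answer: Rational(42644, 48483) ≈ 0.87957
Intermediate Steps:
R = Rational(1523, 5387) (R = Mul(3046, Pow(10774, -1)) = Mul(3046, Rational(1, 10774)) = Rational(1523, 5387) ≈ 0.28272)
o = Rational(37, 9) (o = Add(5, Mul(Rational(1, 9), Mul(4, -2))) = Add(5, Mul(Rational(1, 9), -8)) = Add(5, Rational(-8, 9)) = Rational(37, 9) ≈ 4.1111)
Mul(Add(o, Mul(-1, 1)), R) = Mul(Add(Rational(37, 9), Mul(-1, 1)), Rational(1523, 5387)) = Mul(Add(Rational(37, 9), -1), Rational(1523, 5387)) = Mul(Rational(28, 9), Rational(1523, 5387)) = Rational(42644, 48483)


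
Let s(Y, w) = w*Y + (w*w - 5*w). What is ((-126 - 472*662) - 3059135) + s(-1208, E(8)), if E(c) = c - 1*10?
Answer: -3369295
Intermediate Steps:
E(c) = -10 + c (E(c) = c - 10 = -10 + c)
s(Y, w) = w² - 5*w + Y*w (s(Y, w) = Y*w + (w² - 5*w) = w² - 5*w + Y*w)
((-126 - 472*662) - 3059135) + s(-1208, E(8)) = ((-126 - 472*662) - 3059135) + (-10 + 8)*(-5 - 1208 + (-10 + 8)) = ((-126 - 312464) - 3059135) - 2*(-5 - 1208 - 2) = (-312590 - 3059135) - 2*(-1215) = -3371725 + 2430 = -3369295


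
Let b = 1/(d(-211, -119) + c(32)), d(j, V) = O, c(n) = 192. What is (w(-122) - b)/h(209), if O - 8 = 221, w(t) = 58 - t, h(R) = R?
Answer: 6889/7999 ≈ 0.86123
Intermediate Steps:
O = 229 (O = 8 + 221 = 229)
d(j, V) = 229
b = 1/421 (b = 1/(229 + 192) = 1/421 ≈ 0.0023753)
(w(-122) - b)/h(209) = ((58 - 1*(-122)) - 1*1/421)/209 = ((58 + 122) - 1/421)*(1/209) = (180 - 1/421)*(1/209) = (75779/421)*(1/209) = 6889/7999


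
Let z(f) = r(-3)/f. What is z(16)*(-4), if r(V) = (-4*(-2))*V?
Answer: 6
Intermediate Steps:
r(V) = 8*V
z(f) = -24/f (z(f) = (8*(-3))/f = -24/f)
z(16)*(-4) = -24/16*(-4) = -24*1/16*(-4) = -3/2*(-4) = 6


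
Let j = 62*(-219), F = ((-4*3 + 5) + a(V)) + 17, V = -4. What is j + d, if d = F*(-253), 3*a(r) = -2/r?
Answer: -96901/6 ≈ -16150.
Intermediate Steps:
a(r) = -2/(3*r) (a(r) = (-2/r)/3 = -2/(3*r))
F = 61/6 (F = ((-4*3 + 5) - ⅔/(-4)) + 17 = ((-12 + 5) - ⅔*(-¼)) + 17 = (-7 + ⅙) + 17 = -41/6 + 17 = 61/6 ≈ 10.167)
d = -15433/6 (d = (61/6)*(-253) = -15433/6 ≈ -2572.2)
j = -13578
j + d = -13578 - 15433/6 = -96901/6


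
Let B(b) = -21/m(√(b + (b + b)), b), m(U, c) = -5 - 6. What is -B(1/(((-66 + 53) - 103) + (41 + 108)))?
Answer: -21/11 ≈ -1.9091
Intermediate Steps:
m(U, c) = -11
B(b) = 21/11 (B(b) = -21/(-11) = -21*(-1/11) = 21/11)
-B(1/(((-66 + 53) - 103) + (41 + 108))) = -1*21/11 = -21/11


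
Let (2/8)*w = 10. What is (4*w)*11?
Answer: 1760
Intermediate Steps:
w = 40 (w = 4*10 = 40)
(4*w)*11 = (4*40)*11 = 160*11 = 1760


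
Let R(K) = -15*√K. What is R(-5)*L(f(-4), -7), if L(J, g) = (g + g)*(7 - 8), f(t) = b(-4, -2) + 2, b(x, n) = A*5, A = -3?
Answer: -210*I*√5 ≈ -469.57*I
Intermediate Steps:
b(x, n) = -15 (b(x, n) = -3*5 = -15)
f(t) = -13 (f(t) = -15 + 2 = -13)
L(J, g) = -2*g (L(J, g) = (2*g)*(-1) = -2*g)
R(-5)*L(f(-4), -7) = (-15*I*√5)*(-2*(-7)) = -15*I*√5*14 = -210*I*√5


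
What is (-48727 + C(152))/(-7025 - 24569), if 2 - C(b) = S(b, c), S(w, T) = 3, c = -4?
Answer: 24364/15797 ≈ 1.5423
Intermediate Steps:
C(b) = -1 (C(b) = 2 - 1*3 = 2 - 3 = -1)
(-48727 + C(152))/(-7025 - 24569) = (-48727 - 1)/(-7025 - 24569) = -48728/(-31594) = -48728*(-1/31594) = 24364/15797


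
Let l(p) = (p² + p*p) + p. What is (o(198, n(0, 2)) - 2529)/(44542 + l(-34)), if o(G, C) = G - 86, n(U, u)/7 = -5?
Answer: -2417/46820 ≈ -0.051623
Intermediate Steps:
n(U, u) = -35 (n(U, u) = 7*(-5) = -35)
l(p) = p + 2*p² (l(p) = (p² + p²) + p = 2*p² + p = p + 2*p²)
o(G, C) = -86 + G
(o(198, n(0, 2)) - 2529)/(44542 + l(-34)) = ((-86 + 198) - 2529)/(44542 - 34*(1 + 2*(-34))) = (112 - 2529)/(44542 - 34*(1 - 68)) = -2417/(44542 - 34*(-67)) = -2417/(44542 + 2278) = -2417/46820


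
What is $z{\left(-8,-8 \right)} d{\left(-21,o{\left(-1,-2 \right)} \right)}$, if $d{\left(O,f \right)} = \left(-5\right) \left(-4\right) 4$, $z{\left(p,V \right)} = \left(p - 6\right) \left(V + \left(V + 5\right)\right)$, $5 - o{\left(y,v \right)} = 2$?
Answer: $12320$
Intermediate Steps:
$o{\left(y,v \right)} = 3$ ($o{\left(y,v \right)} = 5 - 2 = 3$)
$z{\left(p,V \right)} = \left(-6 + p\right) \left(5 + 2 V\right)$ ($z{\left(p,V \right)} = \left(-6 + p\right) \left(V + \left(5 + V\right)\right) = \left(-6 + p\right) \left(5 + 2 V\right)$)
$d{\left(O,f \right)} = 80$ ($d{\left(O,f \right)} = 20 \cdot 4 = 80$)
$z{\left(-8,-8 \right)} d{\left(-21,o{\left(-1,-2 \right)} \right)} = \left(-30 - -96 + 5 \left(-8\right) + 2 \left(-8\right) \left(-8\right)\right) 80 = \left(-30 + 96 - 40 + 128\right) 80 = 154 \cdot 80 = 12320$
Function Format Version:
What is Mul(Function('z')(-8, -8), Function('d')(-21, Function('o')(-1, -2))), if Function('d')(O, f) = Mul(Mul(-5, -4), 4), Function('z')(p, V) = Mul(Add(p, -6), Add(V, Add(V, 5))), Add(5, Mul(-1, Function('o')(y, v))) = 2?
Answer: 12320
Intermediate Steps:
Function('o')(y, v) = 3 (Function('o')(y, v) = Add(5, Mul(-1, 2)) = Add(5, -2) = 3)
Function('z')(p, V) = Mul(Add(-6, p), Add(5, Mul(2, V))) (Function('z')(p, V) = Mul(Add(-6, p), Add(V, Add(5, V))) = Mul(Add(-6, p), Add(5, Mul(2, V))))
Function('d')(O, f) = 80 (Function('d')(O, f) = Mul(20, 4) = 80)
Mul(Function('z')(-8, -8), Function('d')(-21, Function('o')(-1, -2))) = Mul(Add(-30, Mul(-12, -8), Mul(5, -8), Mul(2, -8, -8)), 80) = Mul(Add(-30, 96, -40, 128), 80) = Mul(154, 80) = 12320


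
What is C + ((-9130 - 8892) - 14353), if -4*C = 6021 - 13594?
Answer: -121927/4 ≈ -30482.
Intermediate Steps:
C = 7573/4 (C = -(6021 - 13594)/4 = -¼*(-7573) = 7573/4 ≈ 1893.3)
C + ((-9130 - 8892) - 14353) = 7573/4 + ((-9130 - 8892) - 14353) = 7573/4 + (-18022 - 14353) = 7573/4 - 32375 = -121927/4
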